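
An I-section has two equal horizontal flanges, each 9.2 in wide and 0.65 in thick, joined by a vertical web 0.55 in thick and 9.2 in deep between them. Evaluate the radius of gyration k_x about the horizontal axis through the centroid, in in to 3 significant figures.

Treat the section as a set of non-overlapping primitives; coordinates are from the bounding-box lower-left.
Bottom flange: 9.2 × 0.65, A = 5.98 in², y = 0.325 in, Ī = 0.21055 in⁴.
Web: 0.55 × 9.2, A = 5.06 in², y = 5.25 in, Ī = 35.69 in⁴.
Top flange: 9.2 × 0.65, A = 5.98 in², y = 10.175 in, Ī = 0.21055 in⁴.
By symmetry the centroid is at mid-height, ȳ = 5.25 in.
Transfer each piece to the horizontal axis through the centroid using Ī + A·d² with d = y − 5.25:
  bottom flange: d = -4.925 in → contributes +145.26 in⁴
  web: d = 0 in → contributes +35.69 in⁴
  top flange: d = 4.925 in → contributes +145.26 in⁴
Total I = 326.21 in⁴.
Radius of gyration: k = √(I/A) = √(326.21 / 17.02) = 4.3779 in.

k_x ≈ 4.38 in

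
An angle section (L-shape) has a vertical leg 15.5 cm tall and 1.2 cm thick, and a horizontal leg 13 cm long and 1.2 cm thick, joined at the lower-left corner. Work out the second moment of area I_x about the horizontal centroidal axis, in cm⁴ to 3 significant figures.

I_x ≈ 785 cm⁴

Break the section into simple shapes (no overlaps), measuring from the bottom-left corner of the bounding box.
Vertical leg: 1.2 × 15.5, A = 18.6 cm², y = 7.75 cm, Ī = 372.39 cm⁴.
Horizontal leg (remainder): 11.8 × 1.2, A = 14.16 cm², y = 0.6 cm, Ī = 1.6992 cm⁴.
Centroid: ȳ = ΣA·y / ΣA = 4.6595 cm.
Transfer each piece to the horizontal centroidal axis using Ī + A·d² with d = y − 4.6595:
  vertical leg: d = 3.0905 cm → contributes +550.04 cm⁴
  horizontal leg (remainder): d = -4.0595 cm → contributes +235.05 cm⁴
Total I = 785.09 cm⁴.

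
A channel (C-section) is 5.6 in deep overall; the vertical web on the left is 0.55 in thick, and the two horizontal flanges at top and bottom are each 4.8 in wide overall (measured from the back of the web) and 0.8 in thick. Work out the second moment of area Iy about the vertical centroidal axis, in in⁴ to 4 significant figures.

Iy ≈ 22.52 in⁴

Break the section into simple shapes (no overlaps), measuring from the bottom-left corner of the bounding box.
Web: 0.55 × 5.6, A = 3.08 in², x = 0.275 in, Ī = 0.0776417 in⁴.
Top flange (beyond web): 4.25 × 0.8, A = 3.4 in², x = 2.675 in, Ī = 5.11771 in⁴.
Bottom flange (beyond web): 4.25 × 0.8, A = 3.4 in², x = 2.675 in, Ī = 5.11771 in⁴.
Centroid: x̄ = ΣA·x / ΣA = 1.92682 in.
Transfer each piece to the vertical centroidal axis using Ī + A·d² with d = x − 1.92682:
  web: d = -1.65182 in → contributes +8.48147 in⁴
  top flange (beyond web): d = 0.748178 in → contributes +7.02093 in⁴
  bottom flange (beyond web): d = 0.748178 in → contributes +7.02093 in⁴
Total I = 22.5233 in⁴.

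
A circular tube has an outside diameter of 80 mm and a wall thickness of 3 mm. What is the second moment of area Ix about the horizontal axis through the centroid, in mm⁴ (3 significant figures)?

Treat the section as a set of non-overlapping primitives; coordinates are from the bounding-box lower-left.
Outer circle: ⌀80, A = 5026.5 mm², y = 40 mm, Ī = 2 010 619 mm⁴.
Bore (subtracted): ⌀74, A = 4300.8 mm², y = 40 mm, Ī = 1 471 963 mm⁴.
By symmetry the centroid is at mid-height, ȳ = 40 mm.
All pieces are centred on the horizontal axis through the centroid, so I = ΣĪ (holes subtracted) = 538 657 mm⁴.

Ix ≈ 5.39 × 10⁵ mm⁴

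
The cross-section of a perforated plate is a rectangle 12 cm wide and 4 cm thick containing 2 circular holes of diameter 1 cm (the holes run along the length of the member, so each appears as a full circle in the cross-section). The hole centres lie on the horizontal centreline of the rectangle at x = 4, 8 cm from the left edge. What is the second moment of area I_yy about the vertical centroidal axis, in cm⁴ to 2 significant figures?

Split into non-overlapping primitives; take the origin at the lower-left of the bounding box.
Plate: 12 × 4, A = 48 cm², x = 6 cm, Ī = 576 cm⁴.
Hole 1 (subtracted): ⌀1, A = 0.7854 cm², x = 4 cm, Ī = 0.04909 cm⁴.
Hole 2 (subtracted): ⌀1, A = 0.7854 cm², x = 8 cm, Ī = 0.04909 cm⁴.
By symmetry the centroid is at mid-width, x̄ = 6 cm.
Transfer each piece to the vertical centroidal axis using Ī + A·d² with d = x − 6:
  plate: d = 0 cm → contributes +576 cm⁴
  hole 1: d = -2 cm → contributes −3.191 cm⁴
  hole 2: d = 2 cm → contributes −3.191 cm⁴
Total I = 569.6 cm⁴.

I_yy ≈ 570 cm⁴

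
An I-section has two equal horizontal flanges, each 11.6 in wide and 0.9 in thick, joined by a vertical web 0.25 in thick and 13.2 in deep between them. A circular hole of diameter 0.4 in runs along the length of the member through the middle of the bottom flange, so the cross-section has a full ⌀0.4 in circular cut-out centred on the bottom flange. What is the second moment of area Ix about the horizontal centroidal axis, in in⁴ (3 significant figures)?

Ix ≈ 1080 in⁴

Treat the section as a set of non-overlapping primitives; coordinates are from the bounding-box lower-left.
Bottom flange: 11.6 × 0.9, A = 10.44 in², y = 0.45 in, Ī = 0.7047 in⁴.
Web: 0.25 × 13.2, A = 3.3 in², y = 7.5 in, Ī = 47.916 in⁴.
Top flange: 11.6 × 0.9, A = 10.44 in², y = 14.55 in, Ī = 0.7047 in⁴.
Hole (subtracted): ⌀0.4, A = 0.12566 in², y = 0.45 in, Ī = 0.0012566 in⁴.
Centroid: ȳ = ΣA·y / ΣA = 7.5368 in.
Transfer each piece to the horizontal centroidal axis using Ī + A·d² with d = y − 7.5368:
  bottom flange: d = -7.0868 in → contributes +525.03 in⁴
  web: d = -0.03683 in → contributes +47.92 in⁴
  top flange: d = 7.0132 in → contributes +514.19 in⁴
  hole: d = -7.0868 in → contributes −6.3125 in⁴
Total I = 1080.8 in⁴.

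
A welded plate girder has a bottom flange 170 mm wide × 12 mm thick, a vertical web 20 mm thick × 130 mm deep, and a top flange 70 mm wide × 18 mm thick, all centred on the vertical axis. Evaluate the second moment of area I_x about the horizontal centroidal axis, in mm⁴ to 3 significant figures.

Split into non-overlapping primitives; take the origin at the lower-left of the bounding box.
Bottom plate: 170 × 12, A = 2 040 mm², y = 6 mm, Ī = 24 480 mm⁴.
Web plate: 20 × 130, A = 2 600 mm², y = 77 mm, Ī = 3 661 667 mm⁴.
Top plate: 70 × 18, A = 1 260 mm², y = 151 mm, Ī = 34 020 mm⁴.
Centroid: ȳ = ΣA·y / ΣA = 68.254 mm.
Transfer each piece to the horizontal centroidal axis using Ī + A·d² with d = y − 68.254:
  bottom plate: d = -62.254 mm → contributes +7 930 684 mm⁴
  web plate: d = 8.7458 mm → contributes +3 860 536 mm⁴
  top plate: d = 82.746 mm → contributes +8 661 065 mm⁴
Total I = 20 452 285 mm⁴.

I_x ≈ 2.05 × 10⁷ mm⁴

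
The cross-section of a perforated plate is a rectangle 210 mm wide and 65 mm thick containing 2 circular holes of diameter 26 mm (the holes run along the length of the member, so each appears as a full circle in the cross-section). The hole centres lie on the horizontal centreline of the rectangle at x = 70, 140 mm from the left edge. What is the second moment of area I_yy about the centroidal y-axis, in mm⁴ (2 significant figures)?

I_yy ≈ 4.9 × 10⁷ mm⁴

Break the section into simple shapes (no overlaps), measuring from the bottom-left corner of the bounding box.
Plate: 210 × 65, A = 13 650 mm², x = 105 mm, Ī = 50 163 750 mm⁴.
Hole 1 (subtracted): ⌀26, A = 530.9 mm², x = 70 mm, Ī = 22 432 mm⁴.
Hole 2 (subtracted): ⌀26, A = 530.9 mm², x = 140 mm, Ī = 22 432 mm⁴.
By symmetry the centroid is at mid-width, x̄ = 105 mm.
Transfer each piece to the centroidal y-axis using Ī + A·d² with d = x − 105:
  plate: d = 0 mm → contributes +50 163 750 mm⁴
  hole 1: d = -35 mm → contributes −672 820 mm⁴
  hole 2: d = 35 mm → contributes −672 820 mm⁴
Total I = 48 818 110 mm⁴.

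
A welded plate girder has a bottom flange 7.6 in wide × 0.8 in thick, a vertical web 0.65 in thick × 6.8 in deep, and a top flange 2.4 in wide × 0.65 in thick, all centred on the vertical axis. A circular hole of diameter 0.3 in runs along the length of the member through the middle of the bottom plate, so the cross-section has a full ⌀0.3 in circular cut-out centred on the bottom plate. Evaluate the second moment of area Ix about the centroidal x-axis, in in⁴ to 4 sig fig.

Decompose the section into non-overlapping parts with the origin at the bottom-left of its bounding rectangle.
Bottom plate: 7.6 × 0.8, A = 6.08 in², y = 0.4 in, Ī = 0.324267 in⁴.
Web plate: 0.65 × 6.8, A = 4.42 in², y = 4.2 in, Ī = 17.0317 in⁴.
Top plate: 2.4 × 0.65, A = 1.56 in², y = 7.925 in, Ī = 0.054925 in⁴.
Hole (subtracted): ⌀0.3, A = 0.0706858 in², y = 0.4 in, Ī = 0.000397608 in⁴.
Centroid: ȳ = ΣA·y / ΣA = 2.78004 in.
Transfer each piece to the centroidal x-axis using Ī + A·d² with d = y − 2.78004:
  bottom plate: d = -2.38004 in → contributes +34.7649 in⁴
  web plate: d = 1.41996 in → contributes +25.9438 in⁴
  top plate: d = 5.14496 in → contributes +41.3491 in⁴
  hole: d = -2.38004 in → contributes −0.400803 in⁴
Total I = 101.657 in⁴.

Ix ≈ 101.7 in⁴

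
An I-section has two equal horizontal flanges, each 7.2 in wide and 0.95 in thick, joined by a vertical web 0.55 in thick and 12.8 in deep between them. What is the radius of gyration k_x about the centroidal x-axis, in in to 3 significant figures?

Break the section into simple shapes (no overlaps), measuring from the bottom-left corner of the bounding box.
Bottom flange: 7.2 × 0.95, A = 6.84 in², y = 0.475 in, Ī = 0.51443 in⁴.
Web: 0.55 × 12.8, A = 7.04 in², y = 7.35 in, Ī = 96.119 in⁴.
Top flange: 7.2 × 0.95, A = 6.84 in², y = 14.225 in, Ī = 0.51443 in⁴.
By symmetry the centroid is at mid-height, ȳ = 7.35 in.
Transfer each piece to the centroidal x-axis using Ī + A·d² with d = y − 7.35:
  bottom flange: d = -6.875 in → contributes +323.81 in⁴
  web: d = 0 in → contributes +96.119 in⁴
  top flange: d = 6.875 in → contributes +323.81 in⁴
Total I = 743.74 in⁴.
Radius of gyration: k = √(I/A) = √(743.74 / 20.72) = 5.9912 in.

k_x ≈ 5.99 in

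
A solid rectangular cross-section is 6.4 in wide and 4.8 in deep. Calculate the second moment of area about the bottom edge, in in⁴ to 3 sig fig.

The section: 6.4 × 4.8, A = 30.72 in², y = 2.4 in, Ī = 58.982 in⁴.
Transfer it to the bottom edge using Ī + A·d² with d = y − 0:
  the section: d = 2.4 in → contributes +235.93 in⁴
Total I = 235.93 in⁴.

I_base ≈ 236 in⁴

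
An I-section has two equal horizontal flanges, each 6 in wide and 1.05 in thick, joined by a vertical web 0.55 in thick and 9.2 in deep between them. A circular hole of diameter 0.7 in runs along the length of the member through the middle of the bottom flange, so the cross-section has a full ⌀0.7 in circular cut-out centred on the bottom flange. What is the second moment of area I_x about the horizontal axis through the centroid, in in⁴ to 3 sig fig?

Decompose the section into non-overlapping parts with the origin at the bottom-left of its bounding rectangle.
Bottom flange: 6 × 1.05, A = 6.3 in², y = 0.525 in, Ī = 0.57881 in⁴.
Web: 0.55 × 9.2, A = 5.06 in², y = 5.65 in, Ī = 35.69 in⁴.
Top flange: 6 × 1.05, A = 6.3 in², y = 10.775 in, Ī = 0.57881 in⁴.
Hole (subtracted): ⌀0.7, A = 0.38485 in², y = 0.525 in, Ī = 0.011786 in⁴.
Centroid: ȳ = ΣA·y / ΣA = 5.7642 in.
Transfer each piece to the horizontal axis through the centroid using Ī + A·d² with d = y − 5.7642:
  bottom flange: d = -5.2392 in → contributes +173.51 in⁴
  web: d = -0.11417 in → contributes +35.756 in⁴
  top flange: d = 5.0108 in → contributes +158.76 in⁴
  hole: d = -5.2392 in → contributes −10.575 in⁴
Total I = 357.45 in⁴.

I_x ≈ 357 in⁴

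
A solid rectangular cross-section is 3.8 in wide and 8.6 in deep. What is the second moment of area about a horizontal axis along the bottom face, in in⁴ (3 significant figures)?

I_base ≈ 806 in⁴

The section: 3.8 × 8.6, A = 32.68 in², y = 4.3 in, Ī = 201.42 in⁴.
Transfer it to the bottom edge using Ī + A·d² with d = y − 0:
  the section: d = 4.3 in → contributes +805.67 in⁴
Total I = 805.67 in⁴.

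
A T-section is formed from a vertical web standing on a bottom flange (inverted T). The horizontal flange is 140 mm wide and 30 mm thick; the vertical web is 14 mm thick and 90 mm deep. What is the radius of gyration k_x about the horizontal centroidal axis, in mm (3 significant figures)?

k_x ≈ 29.2 mm

Treat the section as a set of non-overlapping primitives; coordinates are from the bounding-box lower-left.
Flange: 140 × 30, A = 4 200 mm², y = 15 mm, Ī = 315 000 mm⁴.
Web: 14 × 90, A = 1 260 mm², y = 75 mm, Ī = 850 500 mm⁴.
Centroid: ȳ = ΣA·y / ΣA = 28.846 mm.
Transfer each piece to the horizontal centroidal axis using Ī + A·d² with d = y − 28.846:
  flange: d = -13.846 mm → contributes +1 120 207 mm⁴
  web: d = 46.154 mm → contributes +3 534 524 mm⁴
Total I = 4 654 731 mm⁴.
Radius of gyration: k = √(I/A) = √(4 654 731 / 5 460) = 29.198 mm.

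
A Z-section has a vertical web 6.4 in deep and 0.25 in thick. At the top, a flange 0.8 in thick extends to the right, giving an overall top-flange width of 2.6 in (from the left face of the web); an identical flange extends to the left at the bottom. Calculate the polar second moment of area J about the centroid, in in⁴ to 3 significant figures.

Break the section into simple shapes (no overlaps), measuring from the bottom-left corner of the bounding box.
Web: 0.25 × 6.4, A = 1.6 in², y = 3.2 in, Ī = 5.4613 in⁴.
Top flange (beyond web): 2.35 × 0.8, A = 1.88 in², y = 6 in, Ī = 0.10027 in⁴.
Bottom flange (beyond web): 2.35 × 0.8, A = 1.88 in², y = 0.4 in, Ī = 0.10027 in⁴.
Centroid: ȳ = ΣA·y / ΣA = 3.2 in.
Transfer each piece to the centroidal x-axis using Ī + A·d² with d = y − 3.2:
  web: d = 0 in → contributes +5.4613 in⁴
  top flange (beyond web): d = 2.8 in → contributes +14.839 in⁴
  bottom flange (beyond web): d = -2.8 in → contributes +14.839 in⁴
Total I = 35.14 in⁴.
For the y-axis: x̄ = 2.475 in.
Repeating about the centroidal y-axis gives I_y = 8.0931 in⁴.
Polar second moment: J = I_x + I_y = 43.233 in⁴.

J ≈ 43.2 in⁴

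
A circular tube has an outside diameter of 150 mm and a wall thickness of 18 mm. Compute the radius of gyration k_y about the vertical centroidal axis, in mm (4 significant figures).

k_y ≈ 47.10 mm

Decompose the section into non-overlapping parts with the origin at the bottom-left of its bounding rectangle.
Outer circle: ⌀150, A = 17671.5 mm², x = 75 mm, Ī = 24 850 489 mm⁴.
Bore (subtracted): ⌀114, A = 10 207 mm², x = 75 mm, Ī = 8 290 664 mm⁴.
By symmetry the centroid is at mid-width, x̄ = 75 mm.
All pieces are centred on the vertical centroidal axis, so I = ΣĪ (holes subtracted) = 16 559 825 mm⁴.
Radius of gyration: k = √(I/A) = √(16 559 825 / 7464.42) = 47.101 mm.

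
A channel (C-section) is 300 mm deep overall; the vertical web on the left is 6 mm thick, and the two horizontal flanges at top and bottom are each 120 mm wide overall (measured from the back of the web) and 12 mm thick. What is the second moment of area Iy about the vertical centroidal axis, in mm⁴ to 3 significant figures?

Treat the section as a set of non-overlapping primitives; coordinates are from the bounding-box lower-left.
Web: 6 × 300, A = 1 800 mm², x = 3 mm, Ī = 5 400 mm⁴.
Top flange (beyond web): 114 × 12, A = 1 368 mm², x = 63 mm, Ī = 1 481 544 mm⁴.
Bottom flange (beyond web): 114 × 12, A = 1 368 mm², x = 63 mm, Ī = 1 481 544 mm⁴.
Centroid: x̄ = ΣA·x / ΣA = 39.19 mm.
Transfer each piece to the vertical centroidal axis using Ī + A·d² with d = x − 39.19:
  web: d = -36.19 mm → contributes +2 362 951 mm⁴
  top flange (beyond web): d = 23.81 mm → contributes +2 257 054 mm⁴
  bottom flange (beyond web): d = 23.81 mm → contributes +2 257 054 mm⁴
Total I = 6 877 059 mm⁴.

Iy ≈ 6.88 × 10⁶ mm⁴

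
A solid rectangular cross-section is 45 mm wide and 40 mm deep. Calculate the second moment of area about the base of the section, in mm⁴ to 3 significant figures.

The section: 45 × 40, A = 1 800 mm², y = 20 mm, Ī = 240 000 mm⁴.
Transfer it to the base of the section using Ī + A·d² with d = y − 0:
  the section: d = 20 mm → contributes +960 000 mm⁴
Total I = 960 000 mm⁴.

I_base ≈ 9.60 × 10⁵ mm⁴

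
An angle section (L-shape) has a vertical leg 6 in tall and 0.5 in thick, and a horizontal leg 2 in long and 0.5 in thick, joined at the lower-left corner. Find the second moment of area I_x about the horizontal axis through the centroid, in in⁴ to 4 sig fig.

Treat the section as a set of non-overlapping primitives; coordinates are from the bounding-box lower-left.
Vertical leg: 0.5 × 6, A = 3 in², y = 3 in, Ī = 9 in⁴.
Horizontal leg (remainder): 1.5 × 0.5, A = 0.75 in², y = 0.25 in, Ī = 0.015625 in⁴.
Centroid: ȳ = ΣA·y / ΣA = 2.45 in.
Transfer each piece to the horizontal axis through the centroid using Ī + A·d² with d = y − 2.45:
  vertical leg: d = 0.55 in → contributes +9.9075 in⁴
  horizontal leg (remainder): d = -2.2 in → contributes +3.64563 in⁴
Total I = 13.5531 in⁴.

I_x ≈ 13.55 in⁴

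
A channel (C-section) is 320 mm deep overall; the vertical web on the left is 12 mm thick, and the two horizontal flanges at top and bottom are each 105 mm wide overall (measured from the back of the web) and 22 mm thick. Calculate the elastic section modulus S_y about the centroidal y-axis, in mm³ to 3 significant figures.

S_y ≈ 1.18 × 10⁵ mm³

Treat the section as a set of non-overlapping primitives; coordinates are from the bounding-box lower-left.
Web: 12 × 320, A = 3 840 mm², x = 6 mm, Ī = 46 080 mm⁴.
Top flange (beyond web): 93 × 22, A = 2 046 mm², x = 58.5 mm, Ī = 1 474 655 mm⁴.
Bottom flange (beyond web): 93 × 22, A = 2 046 mm², x = 58.5 mm, Ī = 1 474 655 mm⁴.
Centroid: x̄ = ΣA·x / ΣA = 33.084 mm.
Transfer each piece to the centroidal y-axis using Ī + A·d² with d = x − 33.084:
  web: d = -27.084 mm → contributes +2 862 878 mm⁴
  top flange (beyond web): d = 25.416 mm → contributes +2 796 319 mm⁴
  bottom flange (beyond web): d = 25.416 mm → contributes +2 796 319 mm⁴
Total I = 8 455 516 mm⁴.
Extreme fibre distance c = 71.916 mm; S = I/c = 117 575 mm³.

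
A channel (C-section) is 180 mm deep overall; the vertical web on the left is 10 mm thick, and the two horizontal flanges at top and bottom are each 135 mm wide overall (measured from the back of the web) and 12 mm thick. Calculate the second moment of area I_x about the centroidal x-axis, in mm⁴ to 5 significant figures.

Treat the section as a set of non-overlapping primitives; coordinates are from the bounding-box lower-left.
Web: 10 × 180, A = 1 800 mm², y = 90 mm, Ī = 4 860 000 mm⁴.
Top flange (beyond web): 125 × 12, A = 1 500 mm², y = 174 mm, Ī = 18 000 mm⁴.
Bottom flange (beyond web): 125 × 12, A = 1 500 mm², y = 6 mm, Ī = 18 000 mm⁴.
By symmetry the centroid is at mid-height, ȳ = 90 mm.
Transfer each piece to the centroidal x-axis using Ī + A·d² with d = y − 90:
  web: d = 0 mm → contributes +4 860 000 mm⁴
  top flange (beyond web): d = 84 mm → contributes +10 602 000 mm⁴
  bottom flange (beyond web): d = -84 mm → contributes +10 602 000 mm⁴
Total I = 26 064 000 mm⁴.

I_x ≈ 2.6064 × 10⁷ mm⁴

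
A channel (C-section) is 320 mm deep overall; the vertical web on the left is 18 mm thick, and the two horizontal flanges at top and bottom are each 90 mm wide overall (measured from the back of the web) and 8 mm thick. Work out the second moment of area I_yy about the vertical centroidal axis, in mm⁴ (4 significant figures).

I_yy ≈ 2.597 × 10⁶ mm⁴

Treat the section as a set of non-overlapping primitives; coordinates are from the bounding-box lower-left.
Web: 18 × 320, A = 5 760 mm², x = 9 mm, Ī = 155 520 mm⁴.
Top flange (beyond web): 72 × 8, A = 576 mm², x = 54 mm, Ī = 248 832 mm⁴.
Bottom flange (beyond web): 72 × 8, A = 576 mm², x = 54 mm, Ī = 248 832 mm⁴.
Centroid: x̄ = ΣA·x / ΣA = 16.5 mm.
Transfer each piece to the vertical centroidal axis using Ī + A·d² with d = x − 16.5:
  web: d = -7.5 mm → contributes +479 520 mm⁴
  top flange (beyond web): d = 37.5 mm → contributes +1 058 832 mm⁴
  bottom flange (beyond web): d = 37.5 mm → contributes +1 058 832 mm⁴
Total I = 2 597 184 mm⁴.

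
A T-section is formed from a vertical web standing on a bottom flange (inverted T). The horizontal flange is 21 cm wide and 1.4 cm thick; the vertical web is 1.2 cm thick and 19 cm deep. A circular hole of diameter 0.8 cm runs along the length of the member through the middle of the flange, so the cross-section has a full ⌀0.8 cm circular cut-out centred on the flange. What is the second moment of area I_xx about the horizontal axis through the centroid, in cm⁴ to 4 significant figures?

Treat the section as a set of non-overlapping primitives; coordinates are from the bounding-box lower-left.
Flange: 21 × 1.4, A = 29.4 cm², y = 0.7 cm, Ī = 4.802 cm⁴.
Web: 1.2 × 19, A = 22.8 cm², y = 10.9 cm, Ī = 685.9 cm⁴.
Hole (subtracted): ⌀0.8, A = 0.502655 cm², y = 0.7 cm, Ī = 0.0201062 cm⁴.
Centroid: ȳ = ΣA·y / ΣA = 5.19849 cm.
Transfer each piece to the horizontal axis through the centroid using Ī + A·d² with d = y − 5.19849:
  flange: d = -4.49849 cm → contributes +599.753 cm⁴
  web: d = 5.70151 cm → contributes +1427.06 cm⁴
  hole: d = -4.49849 cm → contributes −10.192 cm⁴
Total I = 2016.63 cm⁴.

I_xx ≈ 2017 cm⁴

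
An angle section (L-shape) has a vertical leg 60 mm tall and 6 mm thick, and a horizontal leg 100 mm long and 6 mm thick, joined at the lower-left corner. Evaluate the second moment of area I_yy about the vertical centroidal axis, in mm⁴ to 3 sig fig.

I_yy ≈ 9.66 × 10⁵ mm⁴

Decompose the section into non-overlapping parts with the origin at the bottom-left of its bounding rectangle.
Vertical leg: 6 × 60, A = 360 mm², x = 3 mm, Ī = 1 080 mm⁴.
Horizontal leg (remainder): 94 × 6, A = 564 mm², x = 53 mm, Ī = 415 292 mm⁴.
Centroid: x̄ = ΣA·x / ΣA = 33.519 mm.
Transfer each piece to the vertical centroidal axis using Ī + A·d² with d = x − 33.519:
  vertical leg: d = -30.519 mm → contributes +336 398 mm⁴
  horizontal leg (remainder): d = 19.481 mm → contributes +629 325 mm⁴
Total I = 965 723 mm⁴.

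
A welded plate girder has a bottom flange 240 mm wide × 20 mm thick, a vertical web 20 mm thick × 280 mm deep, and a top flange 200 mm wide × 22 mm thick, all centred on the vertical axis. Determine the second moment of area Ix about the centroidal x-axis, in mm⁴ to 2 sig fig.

Break the section into simple shapes (no overlaps), measuring from the bottom-left corner of the bounding box.
Bottom plate: 240 × 20, A = 4 800 mm², y = 10 mm, Ī = 160 000 mm⁴.
Web plate: 20 × 280, A = 5 600 mm², y = 160 mm, Ī = 36 586 667 mm⁴.
Top plate: 200 × 22, A = 4 400 mm², y = 311 mm, Ī = 177 467 mm⁴.
Centroid: ȳ = ΣA·y / ΣA = 156.2 mm.
Transfer each piece to the centroidal x-axis using Ī + A·d² with d = y − 156.2:
  bottom plate: d = -146.2 mm → contributes +102 818 014 mm⁴
  web plate: d = 3.757 mm → contributes +36 665 701 mm⁴
  top plate: d = 154.8 mm → contributes +105 555 943 mm⁴
Total I = 245 039 658 mm⁴.

Ix ≈ 2.5 × 10⁸ mm⁴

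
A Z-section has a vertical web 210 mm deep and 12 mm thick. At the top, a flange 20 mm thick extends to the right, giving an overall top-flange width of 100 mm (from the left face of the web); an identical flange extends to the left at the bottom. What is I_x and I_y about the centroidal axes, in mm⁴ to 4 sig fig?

I_x ≈ 4.115 × 10⁷ mm⁴, I_y ≈ 1.110 × 10⁷ mm⁴

Split into non-overlapping primitives; take the origin at the lower-left of the bounding box.
Web: 12 × 210, A = 2 520 mm², y = 105 mm, Ī = 9 261 000 mm⁴.
Top flange (beyond web): 88 × 20, A = 1 760 mm², y = 200 mm, Ī = 58666.7 mm⁴.
Bottom flange (beyond web): 88 × 20, A = 1 760 mm², y = 10 mm, Ī = 58666.7 mm⁴.
Centroid: ȳ = ΣA·y / ΣA = 105 mm.
Transfer each piece to the centroidal x-axis using Ī + A·d² with d = y − 105:
  web: d = 0 mm → contributes +9 261 000 mm⁴
  top flange (beyond web): d = 95 mm → contributes +15 942 667 mm⁴
  bottom flange (beyond web): d = -95 mm → contributes +15 942 667 mm⁴
Total I = 41 146 333 mm⁴.
For the y-axis: x̄ = 94 mm.
Repeating about the centroidal y-axis gives I_y = 11 101 813 mm⁴.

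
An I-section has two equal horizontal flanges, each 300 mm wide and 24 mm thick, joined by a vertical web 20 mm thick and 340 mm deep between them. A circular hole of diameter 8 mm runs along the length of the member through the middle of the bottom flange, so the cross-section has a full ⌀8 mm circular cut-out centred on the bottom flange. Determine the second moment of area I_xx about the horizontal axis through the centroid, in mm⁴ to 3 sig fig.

I_xx ≈ 5.42 × 10⁸ mm⁴

Break the section into simple shapes (no overlaps), measuring from the bottom-left corner of the bounding box.
Bottom flange: 300 × 24, A = 7 200 mm², y = 12 mm, Ī = 345 600 mm⁴.
Web: 20 × 340, A = 6 800 mm², y = 194 mm, Ī = 65 506 667 mm⁴.
Top flange: 300 × 24, A = 7 200 mm², y = 376 mm, Ī = 345 600 mm⁴.
Hole (subtracted): ⌀8, A = 50.265 mm², y = 12 mm, Ī = 201.06 mm⁴.
Centroid: ȳ = ΣA·y / ΣA = 194.43 mm.
Transfer each piece to the horizontal axis through the centroid using Ī + A·d² with d = y − 194.43:
  bottom flange: d = -182.43 mm → contributes +239 973 374 mm⁴
  web: d = -0.43255 mm → contributes +65 507 939 mm⁴
  top flange: d = 181.57 mm → contributes +237 706 120 mm⁴
  hole: d = -182.43 mm → contributes −1 673 119 mm⁴
Total I = 541 514 315 mm⁴.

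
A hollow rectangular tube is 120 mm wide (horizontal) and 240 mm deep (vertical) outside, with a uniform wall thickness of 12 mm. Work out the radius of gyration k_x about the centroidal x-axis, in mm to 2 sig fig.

Decompose the section into non-overlapping parts with the origin at the bottom-left of its bounding rectangle.
Outer rectangle: 120 × 240, A = 28 800 mm², y = 120 mm, Ī = 138 240 000 mm⁴.
Inner void (subtracted): 96 × 216, A = 20 736 mm², y = 120 mm, Ī = 80 621 568 mm⁴.
By symmetry the centroid is at mid-height, ȳ = 120 mm.
All pieces are centred on the centroidal x-axis, so I = ΣĪ (holes subtracted) = 57 618 432 mm⁴.
Radius of gyration: k = √(I/A) = √(57 618 432 / 8 064) = 84.53 mm.

k_x ≈ 85 mm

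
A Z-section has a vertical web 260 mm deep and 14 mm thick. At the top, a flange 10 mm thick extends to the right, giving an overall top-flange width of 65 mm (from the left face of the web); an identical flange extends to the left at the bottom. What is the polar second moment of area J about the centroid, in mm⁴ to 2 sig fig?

J ≈ 3.8 × 10⁷ mm⁴

Treat the section as a set of non-overlapping primitives; coordinates are from the bounding-box lower-left.
Web: 14 × 260, A = 3 640 mm², y = 130 mm, Ī = 20 505 333 mm⁴.
Top flange (beyond web): 51 × 10, A = 510 mm², y = 255 mm, Ī = 4 250 mm⁴.
Bottom flange (beyond web): 51 × 10, A = 510 mm², y = 5 mm, Ī = 4 250 mm⁴.
Centroid: ȳ = ΣA·y / ΣA = 130 mm.
Transfer each piece to the centroidal x-axis using Ī + A·d² with d = y − 130:
  web: d = 0 mm → contributes +20 505 333 mm⁴
  top flange (beyond web): d = 125 mm → contributes +7 973 000 mm⁴
  bottom flange (beyond web): d = -125 mm → contributes +7 973 000 mm⁴
Total I = 36 451 333 mm⁴.
For the y-axis: x̄ = 58 mm.
Repeating about the centroidal y-axis gives I_y = 1 357 913 mm⁴.
Polar second moment: J = I_x + I_y = 37 809 247 mm⁴.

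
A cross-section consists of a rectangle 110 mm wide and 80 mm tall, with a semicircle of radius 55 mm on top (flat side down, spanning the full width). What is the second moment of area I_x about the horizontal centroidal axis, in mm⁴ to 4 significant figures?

I_x ≈ 1.808 × 10⁷ mm⁴

Break the section into simple shapes (no overlaps), measuring from the bottom-left corner of the bounding box.
Rectangular body: 110 × 80, A = 8 800 mm², y = 40 mm, Ī = 4 693 333 mm⁴.
Semicircular cap: semicircle r = 55, A = 4751.66 mm², y = 103.343 mm, Ī = 1 004 345 mm⁴.
Centroid: ȳ = ΣA·y / ΣA = 62.2101 mm.
Transfer each piece to the horizontal centroidal axis using Ī + A·d² with d = y − 62.2101:
  rectangular body: d = -22.2101 mm → contributes +9 034 253 mm⁴
  semicircular cap: d = 41.1327 mm → contributes +9 043 662 mm⁴
Total I = 18 077 915 mm⁴.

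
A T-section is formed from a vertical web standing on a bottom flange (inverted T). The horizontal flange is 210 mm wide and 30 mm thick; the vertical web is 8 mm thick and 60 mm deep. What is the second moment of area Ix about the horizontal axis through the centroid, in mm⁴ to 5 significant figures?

Ix ≈ 1.5197 × 10⁶ mm⁴

Split into non-overlapping primitives; take the origin at the lower-left of the bounding box.
Flange: 210 × 30, A = 6 300 mm², y = 15 mm, Ī = 472 500 mm⁴.
Web: 8 × 60, A = 480 mm², y = 60 mm, Ī = 144 000 mm⁴.
Centroid: ȳ = ΣA·y / ΣA = 18.18584 mm.
Transfer each piece to the horizontal axis through the centroid using Ī + A·d² with d = y − 18.18584:
  flange: d = -3.185841 mm → contributes +536442.4 mm⁴
  web: d = 41.81416 mm → contributes +983243.5 mm⁴
Total I = 1 519 686 mm⁴.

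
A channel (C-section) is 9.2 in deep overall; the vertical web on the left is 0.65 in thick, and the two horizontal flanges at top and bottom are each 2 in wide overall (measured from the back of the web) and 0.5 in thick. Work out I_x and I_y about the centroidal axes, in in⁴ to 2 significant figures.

I_x ≈ 68 in⁴, I_y ≈ 1.5 in⁴

Split into non-overlapping primitives; take the origin at the lower-left of the bounding box.
Web: 0.65 × 9.2, A = 5.98 in², y = 4.6 in, Ī = 42.18 in⁴.
Top flange (beyond web): 1.35 × 0.5, A = 0.675 in², y = 8.95 in, Ī = 0.01406 in⁴.
Bottom flange (beyond web): 1.35 × 0.5, A = 0.675 in², y = 0.25 in, Ī = 0.01406 in⁴.
By symmetry the centroid is at mid-height, ȳ = 4.6 in.
Transfer each piece to the centroidal x-axis using Ī + A·d² with d = y − 4.6:
  web: d = 0 in → contributes +42.18 in⁴
  top flange (beyond web): d = 4.35 in → contributes +12.79 in⁴
  bottom flange (beyond web): d = -4.35 in → contributes +12.79 in⁴
Total I = 67.75 in⁴.
For the y-axis: x̄ = 0.5092 in.
Repeating about the centroidal y-axis gives I_y = 1.517 in⁴.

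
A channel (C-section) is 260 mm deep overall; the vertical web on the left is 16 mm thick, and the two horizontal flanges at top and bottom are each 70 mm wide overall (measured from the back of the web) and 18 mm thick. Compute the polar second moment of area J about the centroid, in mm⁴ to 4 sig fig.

J ≈ 5.413 × 10⁷ mm⁴

Break the section into simple shapes (no overlaps), measuring from the bottom-left corner of the bounding box.
Web: 16 × 260, A = 4 160 mm², y = 130 mm, Ī = 23 434 667 mm⁴.
Top flange (beyond web): 54 × 18, A = 972 mm², y = 251 mm, Ī = 26 244 mm⁴.
Bottom flange (beyond web): 54 × 18, A = 972 mm², y = 9 mm, Ī = 26 244 mm⁴.
By symmetry the centroid is at mid-height, ȳ = 130 mm.
Transfer each piece to the centroidal x-axis using Ī + A·d² with d = y − 130:
  web: d = 0 mm → contributes +23 434 667 mm⁴
  top flange (beyond web): d = 121 mm → contributes +14 257 296 mm⁴
  bottom flange (beyond web): d = -121 mm → contributes +14 257 296 mm⁴
Total I = 51 949 259 mm⁴.
For the y-axis: x̄ = 19.1468 mm.
Repeating about the centroidal y-axis gives I_y = 2 184 111 mm⁴.
Polar second moment: J = I_x + I_y = 54 133 370 mm⁴.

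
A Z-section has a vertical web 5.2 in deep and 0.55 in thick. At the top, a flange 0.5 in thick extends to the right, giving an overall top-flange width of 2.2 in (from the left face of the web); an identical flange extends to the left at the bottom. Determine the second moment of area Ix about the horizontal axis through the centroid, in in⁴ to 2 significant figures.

Ix ≈ 16 in⁴

Treat the section as a set of non-overlapping primitives; coordinates are from the bounding-box lower-left.
Web: 0.55 × 5.2, A = 2.86 in², y = 2.6 in, Ī = 6.445 in⁴.
Top flange (beyond web): 1.65 × 0.5, A = 0.825 in², y = 4.95 in, Ī = 0.01719 in⁴.
Bottom flange (beyond web): 1.65 × 0.5, A = 0.825 in², y = 0.25 in, Ī = 0.01719 in⁴.
Centroid: ȳ = ΣA·y / ΣA = 2.6 in.
Transfer each piece to the horizontal axis through the centroid using Ī + A·d² with d = y − 2.6:
  web: d = 0 in → contributes +6.445 in⁴
  top flange (beyond web): d = 2.35 in → contributes +4.573 in⁴
  bottom flange (beyond web): d = -2.35 in → contributes +4.573 in⁴
Total I = 15.59 in⁴.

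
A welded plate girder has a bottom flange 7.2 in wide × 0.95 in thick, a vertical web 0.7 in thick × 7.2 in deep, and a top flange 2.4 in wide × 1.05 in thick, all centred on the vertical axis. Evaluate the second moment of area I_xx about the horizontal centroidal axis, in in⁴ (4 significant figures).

Treat the section as a set of non-overlapping primitives; coordinates are from the bounding-box lower-left.
Bottom plate: 7.2 × 0.95, A = 6.84 in², y = 0.475 in, Ī = 0.514425 in⁴.
Web plate: 0.7 × 7.2, A = 5.04 in², y = 4.55 in, Ī = 21.7728 in⁴.
Top plate: 2.4 × 1.05, A = 2.52 in², y = 8.675 in, Ī = 0.231525 in⁴.
Centroid: ȳ = ΣA·y / ΣA = 3.33625 in.
Transfer each piece to the horizontal centroidal axis using Ī + A·d² with d = y − 3.33625:
  bottom plate: d = -2.86125 in → contributes +56.5118 in⁴
  web plate: d = 1.21375 in → contributes +29.1977 in⁴
  top plate: d = 5.33875 in → contributes +72.0572 in⁴
Total I = 157.767 in⁴.

I_xx ≈ 157.8 in⁴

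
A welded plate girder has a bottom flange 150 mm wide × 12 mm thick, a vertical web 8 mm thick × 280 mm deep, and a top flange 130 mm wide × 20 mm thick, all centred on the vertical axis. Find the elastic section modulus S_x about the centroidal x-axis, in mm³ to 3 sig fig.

S_x ≈ 6.38 × 10⁵ mm³

Decompose the section into non-overlapping parts with the origin at the bottom-left of its bounding rectangle.
Bottom plate: 150 × 12, A = 1 800 mm², y = 6 mm, Ī = 21 600 mm⁴.
Web plate: 8 × 280, A = 2 240 mm², y = 152 mm, Ī = 14 634 667 mm⁴.
Top plate: 130 × 20, A = 2 600 mm², y = 302 mm, Ī = 86 667 mm⁴.
Centroid: ȳ = ΣA·y / ΣA = 171.16 mm.
Transfer each piece to the centroidal x-axis using Ī + A·d² with d = y − 171.16:
  bottom plate: d = -165.16 mm → contributes +49 119 680 mm⁴
  web plate: d = -19.157 mm → contributes +15 456 694 mm⁴
  top plate: d = 130.84 mm → contributes +44 598 636 mm⁴
Total I = 109 175 010 mm⁴.
Extreme fibre distance c = 171.16 mm; S = I/c = 637 866 mm³.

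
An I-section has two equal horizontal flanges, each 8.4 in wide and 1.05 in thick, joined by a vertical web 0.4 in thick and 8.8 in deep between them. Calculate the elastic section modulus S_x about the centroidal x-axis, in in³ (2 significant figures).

Treat the section as a set of non-overlapping primitives; coordinates are from the bounding-box lower-left.
Bottom flange: 8.4 × 1.05, A = 8.82 in², y = 0.525 in, Ī = 0.8103 in⁴.
Web: 0.4 × 8.8, A = 3.52 in², y = 5.45 in, Ī = 22.72 in⁴.
Top flange: 8.4 × 1.05, A = 8.82 in², y = 10.38 in, Ī = 0.8103 in⁴.
By symmetry the centroid is at mid-height, ȳ = 5.45 in.
Transfer each piece to the centroidal x-axis using Ī + A·d² with d = y − 5.45:
  bottom flange: d = -4.925 in → contributes +214.7 in⁴
  web: d = 0 in → contributes +22.72 in⁴
  top flange: d = 4.925 in → contributes +214.7 in⁴
Total I = 452.2 in⁴.
Extreme fibre distance c = 5.45 in; S = I/c = 82.97 in³.

S_x ≈ 83 in³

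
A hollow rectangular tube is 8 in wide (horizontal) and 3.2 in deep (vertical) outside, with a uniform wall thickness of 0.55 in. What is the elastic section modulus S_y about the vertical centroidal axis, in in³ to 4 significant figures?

S_y ≈ 19.76 in³

Break the section into simple shapes (no overlaps), measuring from the bottom-left corner of the bounding box.
Outer rectangle: 8 × 3.2, A = 25.6 in², x = 4 in, Ī = 136.533 in⁴.
Inner void (subtracted): 6.9 × 2.1, A = 14.49 in², x = 4 in, Ī = 57.4891 in⁴.
By symmetry the centroid is at mid-width, x̄ = 4 in.
All pieces are centred on the vertical centroidal axis, so I = ΣĪ (holes subtracted) = 79.0443 in⁴.
Extreme fibre distance c = 4 in; S = I/c = 19.7611 in³.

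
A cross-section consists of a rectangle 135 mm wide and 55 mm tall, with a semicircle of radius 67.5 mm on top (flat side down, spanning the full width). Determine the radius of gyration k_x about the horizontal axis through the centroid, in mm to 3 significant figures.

k_x ≈ 32.7 mm

Treat the section as a set of non-overlapping primitives; coordinates are from the bounding-box lower-left.
Rectangular body: 135 × 55, A = 7 425 mm², y = 27.5 mm, Ī = 1 871 719 mm⁴.
Semicircular cap: semicircle r = 67.5, A = 7156.9 mm², y = 83.648 mm, Ī = 2 278 490 mm⁴.
Centroid: ȳ = ΣA·y / ΣA = 55.058 mm.
Transfer each piece to the horizontal axis through the centroid using Ī + A·d² with d = y − 55.058:
  rectangular body: d = -27.558 mm → contributes +7 510 530 mm⁴
  semicircular cap: d = 28.59 mm → contributes +8 128 499 mm⁴
Total I = 15 639 029 mm⁴.
Radius of gyration: k = √(I/A) = √(15 639 029 / 14 582) = 32.749 mm.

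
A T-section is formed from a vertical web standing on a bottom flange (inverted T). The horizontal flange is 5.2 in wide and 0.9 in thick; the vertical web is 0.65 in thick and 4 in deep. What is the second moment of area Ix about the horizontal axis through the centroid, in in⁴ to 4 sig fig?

Ix ≈ 13.82 in⁴

Split into non-overlapping primitives; take the origin at the lower-left of the bounding box.
Flange: 5.2 × 0.9, A = 4.68 in², y = 0.45 in, Ī = 0.3159 in⁴.
Web: 0.65 × 4, A = 2.6 in², y = 2.9 in, Ī = 3.46667 in⁴.
Centroid: ȳ = ΣA·y / ΣA = 1.325 in.
Transfer each piece to the horizontal axis through the centroid using Ī + A·d² with d = y − 1.325:
  flange: d = -0.875 in → contributes +3.89903 in⁴
  web: d = 1.575 in → contributes +9.91629 in⁴
Total I = 13.8153 in⁴.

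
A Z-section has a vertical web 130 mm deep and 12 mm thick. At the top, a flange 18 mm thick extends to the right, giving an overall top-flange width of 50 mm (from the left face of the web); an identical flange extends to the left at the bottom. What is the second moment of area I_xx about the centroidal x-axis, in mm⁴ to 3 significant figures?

I_xx ≈ 6.52 × 10⁶ mm⁴

Decompose the section into non-overlapping parts with the origin at the bottom-left of its bounding rectangle.
Web: 12 × 130, A = 1 560 mm², y = 65 mm, Ī = 2 197 000 mm⁴.
Top flange (beyond web): 38 × 18, A = 684 mm², y = 121 mm, Ī = 18 468 mm⁴.
Bottom flange (beyond web): 38 × 18, A = 684 mm², y = 9 mm, Ī = 18 468 mm⁴.
Centroid: ȳ = ΣA·y / ΣA = 65 mm.
Transfer each piece to the centroidal x-axis using Ī + A·d² with d = y − 65:
  web: d = 0 mm → contributes +2 197 000 mm⁴
  top flange (beyond web): d = 56 mm → contributes +2 163 492 mm⁴
  bottom flange (beyond web): d = -56 mm → contributes +2 163 492 mm⁴
Total I = 6 523 984 mm⁴.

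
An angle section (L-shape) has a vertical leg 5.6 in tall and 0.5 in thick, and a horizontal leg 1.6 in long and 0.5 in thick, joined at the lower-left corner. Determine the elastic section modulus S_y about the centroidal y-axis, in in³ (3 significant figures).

S_y ≈ 0.335 in³

Treat the section as a set of non-overlapping primitives; coordinates are from the bounding-box lower-left.
Vertical leg: 0.5 × 5.6, A = 2.8 in², x = 0.25 in, Ī = 0.058333 in⁴.
Horizontal leg (remainder): 1.1 × 0.5, A = 0.55 in², x = 1.05 in, Ī = 0.055458 in⁴.
Centroid: x̄ = ΣA·x / ΣA = 0.38134 in.
Transfer each piece to the centroidal y-axis using Ī + A·d² with d = x − 0.38134:
  vertical leg: d = -0.13134 in → contributes +0.10664 in⁴
  horizontal leg (remainder): d = 0.66866 in → contributes +0.30136 in⁴
Total I = 0.408 in⁴.
Extreme fibre distance c = 1.2187 in; S = I/c = 0.3348 in³.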